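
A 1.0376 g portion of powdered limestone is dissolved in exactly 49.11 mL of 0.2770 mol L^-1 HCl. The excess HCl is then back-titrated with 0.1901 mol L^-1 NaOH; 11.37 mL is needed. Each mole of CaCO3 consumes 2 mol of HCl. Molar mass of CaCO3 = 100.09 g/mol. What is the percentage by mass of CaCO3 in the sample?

Total n(HCl) added = 0.2770 x 0.04911 = 0.01360 mol.
n(NaOH) used = 0.1901 x 0.01137 = 0.002161 mol, which equals the excess n(HCl).
So n(HCl) consumed by the sample = 0.01360 - 0.002161 = 0.01144 mol.
n(CaCO3) = 0.01144 / 2 = 0.005721 mol.
mass CaCO3 = 0.005721 x 100.09 = 0.5726 g, so %CaCO3 = 0.5726/1.0376 x 100 = 55.2%.

55.2%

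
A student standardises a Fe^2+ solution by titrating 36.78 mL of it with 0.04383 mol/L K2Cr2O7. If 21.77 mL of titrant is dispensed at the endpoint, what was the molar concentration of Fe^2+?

0.156 M

n(K2Cr2O7) = 0.04383 x 0.02177 = 0.0009542 mol.
From the balanced equation, 1 mol K2Cr2O7 reacts with 6 mol Fe^2+, so n(Fe^2+) = 0.0009542 x 6/1 = 0.005725 mol.
[Fe^2+] = 0.005725 / 0.03678 L = 0.156 M.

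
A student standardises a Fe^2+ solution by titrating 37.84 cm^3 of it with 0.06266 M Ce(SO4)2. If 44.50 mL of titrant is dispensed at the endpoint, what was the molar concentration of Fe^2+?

n(Ce(SO4)2) = 0.06266 x 0.04450 = 0.002788 mol.
From the balanced equation, 1 mol Ce(SO4)2 reacts with 1 mol Fe^2+, so n(Fe^2+) = 0.002788 x 1/1 = 0.002788 mol.
[Fe^2+] = 0.002788 / 0.03784 L = 0.0737 M.

0.0737 M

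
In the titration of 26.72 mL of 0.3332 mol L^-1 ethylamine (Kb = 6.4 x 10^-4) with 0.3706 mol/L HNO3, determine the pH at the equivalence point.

n(C2H5NH2) = 0.3332 x 0.02672 = 0.008903 mol; V(HNO3) at equivalence = 0.008903/0.3706 = 0.02402 L.
At equivalence the base is fully converted to C2H5NH3+; total volume = 0.05074 L, so [C2H5NH3+] = 0.008903/0.05074 = 0.1755 M.
Ka(C2H5NH3+) = Kw/Kb = 1.0e-14 / 6.4 x 10^-4 = 1.56e-11.
[H^+] = sqrt(Ka x [C2H5NH3+]) = sqrt(1.56e-11 x 0.1755) = 1.66e-6 M.
pH = -log(1.66e-6) = 5.78.

5.78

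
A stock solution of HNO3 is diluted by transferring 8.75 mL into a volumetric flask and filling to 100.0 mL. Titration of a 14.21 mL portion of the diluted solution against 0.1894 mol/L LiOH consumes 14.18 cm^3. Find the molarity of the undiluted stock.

2.16 M

n(LiOH) = 0.1894 x 0.01418 = 0.002686 mol.
n(HNO3) in the aliquot = 0.002686 mol.
[diluted HNO3] = 0.002686 / 0.01421 = 0.1890 M.
Dilution factor = 100.0/8.750 = 11.43, so [stock] = 0.1890 x 11.43 = 2.16 M.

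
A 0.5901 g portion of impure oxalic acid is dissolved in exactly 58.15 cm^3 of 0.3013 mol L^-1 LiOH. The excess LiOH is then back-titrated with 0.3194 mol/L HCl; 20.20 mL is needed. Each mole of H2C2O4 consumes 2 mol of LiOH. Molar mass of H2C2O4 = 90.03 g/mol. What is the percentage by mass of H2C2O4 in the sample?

Total n(LiOH) added = 0.3013 x 0.05815 = 0.01752 mol.
n(HCl) used = 0.3194 x 0.02020 = 0.006452 mol, which equals the excess n(LiOH).
So n(LiOH) consumed by the sample = 0.01752 - 0.006452 = 0.01107 mol.
n(H2C2O4) = 0.01107 / 2 = 0.005534 mol.
mass H2C2O4 = 0.005534 x 90.03 = 0.4983 g, so %H2C2O4 = 0.4983/0.5901 x 100 = 84.4%.

84.4%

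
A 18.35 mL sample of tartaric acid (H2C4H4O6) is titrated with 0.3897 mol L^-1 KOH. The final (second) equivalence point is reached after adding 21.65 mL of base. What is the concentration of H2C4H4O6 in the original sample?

0.230 M

n(KOH) = 0.3897 x 0.02165 = 0.008437 mol.
At the final (second) equivalence point, 2 mol OH^- react per mol H2C4H4O6, so n(H2C4H4O6) = 0.008437 / 2 = 0.004219 mol.
[H2C4H4O6] = 0.004219 / 0.01835 L = 0.230 M.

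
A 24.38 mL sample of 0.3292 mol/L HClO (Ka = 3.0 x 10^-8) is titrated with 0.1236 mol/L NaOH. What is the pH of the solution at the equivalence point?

10.24

n(HClO) = 0.3292 x 0.02438 = 0.008026 mol; V(NaOH) at equivalence = 0.008026/0.1236 = 0.06493 L.
At equivalence all the acid is converted to ClO-; total volume = 0.02438 + 0.06493 = 0.08931 L, so [ClO-] = 0.008026/0.08931 = 0.08986 M.
Kb = Kw/Ka = 1.0e-14 / 3.0 x 10^-8 = 3.33e-7.
[OH^-] = sqrt(Kb x [ClO-]) = sqrt(3.33e-7 x 0.08986) = 0.000173 M.
pOH = 3.76, so pH = 14.00 - 3.76 = 10.24.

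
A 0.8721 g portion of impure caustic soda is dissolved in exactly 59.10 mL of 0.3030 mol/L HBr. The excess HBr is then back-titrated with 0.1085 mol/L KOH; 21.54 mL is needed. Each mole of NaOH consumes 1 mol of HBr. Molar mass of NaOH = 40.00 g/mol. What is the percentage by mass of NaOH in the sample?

71.4%

Total n(HBr) added = 0.3030 x 0.05910 = 0.01791 mol.
n(KOH) used = 0.1085 x 0.02154 = 0.002337 mol, which equals the excess n(HBr).
So n(HBr) consumed by the sample = 0.01791 - 0.002337 = 0.01557 mol.
n(NaOH) = 0.01557 / 1 = 0.01557 mol.
mass NaOH = 0.01557 x 40.00 = 0.6228 g, so %NaOH = 0.6228/0.8721 x 100 = 71.4%.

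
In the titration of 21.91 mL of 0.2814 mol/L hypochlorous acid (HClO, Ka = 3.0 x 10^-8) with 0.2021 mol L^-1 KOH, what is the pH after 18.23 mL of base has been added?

Initial n(HClO) = 0.2814 x 0.02191 = 0.006165 mol.
n(KOH) added = 0.2021 x 0.01823 = 0.003684 mol, converting that many moles of HClO to ClO-.
Remaining n(HClO) = 0.002481 mol; n(ClO-) = 0.003684 mol.
By Henderson-Hasselbalch, pH = pKa + log([A^-]/[HA]) = 7.52 + log(0.003684/0.002481) = 7.52 + (+0.17) = 7.69.

7.69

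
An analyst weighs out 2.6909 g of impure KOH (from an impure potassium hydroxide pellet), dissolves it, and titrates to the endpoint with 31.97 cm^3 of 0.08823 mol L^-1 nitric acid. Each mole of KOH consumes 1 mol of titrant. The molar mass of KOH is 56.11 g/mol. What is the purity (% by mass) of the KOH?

5.88%

n(HNO3) = 0.08823 x 0.03197 = 0.002821 mol.
n(KOH) = 0.002821 / 1 = 0.002821 mol.
mass of KOH = 0.002821 x 56.11 = 0.1583 g.
% purity = 0.1583 / 2.6909 x 100 = 5.88%.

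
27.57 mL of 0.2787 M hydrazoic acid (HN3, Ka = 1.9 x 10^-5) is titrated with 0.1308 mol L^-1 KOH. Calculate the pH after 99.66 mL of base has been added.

n(acid) = 0.2787 x 0.02757 = 0.007684 mol; n(KOH) added = 0.1308 x 0.09966 = 0.01304 mol.
Base is in excess by 0.01304 - 0.007684 = 0.005352 mol in a total volume of 0.1272 L.
[OH^-] = 0.005352/0.1272 = 0.04206 M, so pOH = 1.38 and pH = 14.00 - 1.38 = 12.62.

12.62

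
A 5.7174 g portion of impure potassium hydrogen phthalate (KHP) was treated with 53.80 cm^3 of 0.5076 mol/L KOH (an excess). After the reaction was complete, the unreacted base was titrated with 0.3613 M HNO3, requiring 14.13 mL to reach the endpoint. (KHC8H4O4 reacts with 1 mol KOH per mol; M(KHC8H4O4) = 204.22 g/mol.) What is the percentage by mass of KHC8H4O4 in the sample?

Total n(KOH) added = 0.5076 x 0.05380 = 0.02731 mol.
n(HNO3) used = 0.3613 x 0.01413 = 0.005105 mol, which equals the excess n(KOH).
So n(KOH) consumed by the sample = 0.02731 - 0.005105 = 0.02220 mol.
n(KHC8H4O4) = 0.02220 / 1 = 0.02220 mol.
mass KHC8H4O4 = 0.02220 x 204.22 = 4.534 g, so %KHC8H4O4 = 4.534/5.7174 x 100 = 79.3%.

79.3%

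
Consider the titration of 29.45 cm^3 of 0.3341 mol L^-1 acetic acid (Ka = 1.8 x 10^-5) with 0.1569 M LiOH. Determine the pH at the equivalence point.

n(CH3COOH) = 0.3341 x 0.02945 = 0.009839 mol; V(LiOH) at equivalence = 0.009839/0.1569 = 0.06271 L.
At equivalence all the acid is converted to CH3COO-; total volume = 0.02945 + 0.06271 = 0.09216 L, so [CH3COO-] = 0.009839/0.09216 = 0.1068 M.
Kb = Kw/Ka = 1.0e-14 / 1.8 x 10^-5 = 5.56e-10.
[OH^-] = sqrt(Kb x [CH3COO-]) = sqrt(5.56e-10 x 0.1068) = 7.70e-6 M.
pOH = 5.11, so pH = 14.00 - 5.11 = 8.89.

8.89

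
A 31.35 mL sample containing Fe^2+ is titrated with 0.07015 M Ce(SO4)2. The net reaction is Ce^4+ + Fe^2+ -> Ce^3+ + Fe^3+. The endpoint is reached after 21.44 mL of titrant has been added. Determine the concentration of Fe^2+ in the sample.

0.0480 M

n(Ce(SO4)2) = 0.07015 x 0.02144 = 0.001504 mol.
From the balanced equation, 1 mol Ce(SO4)2 reacts with 1 mol Fe^2+, so n(Fe^2+) = 0.001504 x 1/1 = 0.001504 mol.
[Fe^2+] = 0.001504 / 0.03135 L = 0.0480 M.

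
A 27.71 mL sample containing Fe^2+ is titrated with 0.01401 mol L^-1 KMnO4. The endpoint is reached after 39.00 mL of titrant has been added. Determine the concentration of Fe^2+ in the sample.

n(KMnO4) = 0.01401 x 0.03900 = 0.0005464 mol.
From the balanced equation, 1 mol KMnO4 reacts with 5 mol Fe^2+, so n(Fe^2+) = 0.0005464 x 5/1 = 0.002732 mol.
[Fe^2+] = 0.002732 / 0.02771 L = 0.0986 M.

0.0986 M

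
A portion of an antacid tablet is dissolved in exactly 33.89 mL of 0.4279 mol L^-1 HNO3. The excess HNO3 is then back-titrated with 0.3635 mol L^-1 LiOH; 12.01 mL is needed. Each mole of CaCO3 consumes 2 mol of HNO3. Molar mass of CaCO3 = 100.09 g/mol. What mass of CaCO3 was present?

Total n(HNO3) added = 0.4279 x 0.03389 = 0.01450 mol.
n(LiOH) used = 0.3635 x 0.01201 = 0.004366 mol, which equals the excess n(HNO3).
So n(HNO3) consumed by the sample = 0.01450 - 0.004366 = 0.01014 mol.
n(CaCO3) = 0.01014 / 2 = 0.005068 mol.
mass = 0.005068 mol x 100.09 g/mol = 0.507 g.

0.507 g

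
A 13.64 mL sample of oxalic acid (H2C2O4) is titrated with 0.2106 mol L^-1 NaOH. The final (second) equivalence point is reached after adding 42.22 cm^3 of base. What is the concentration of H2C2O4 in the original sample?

n(NaOH) = 0.2106 x 0.04222 = 0.008892 mol.
At the final (second) equivalence point, 2 mol OH^- react per mol H2C2O4, so n(H2C2O4) = 0.008892 / 2 = 0.004446 mol.
[H2C2O4] = 0.004446 / 0.01364 L = 0.326 M.

0.326 M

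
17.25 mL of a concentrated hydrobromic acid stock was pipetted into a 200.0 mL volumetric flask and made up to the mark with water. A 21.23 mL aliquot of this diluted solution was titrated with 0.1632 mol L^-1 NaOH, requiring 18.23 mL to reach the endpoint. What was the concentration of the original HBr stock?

n(NaOH) = 0.1632 x 0.01823 = 0.002975 mol.
n(HBr) in the aliquot = 0.002975 mol.
[diluted HBr] = 0.002975 / 0.02123 = 0.1401 M.
Dilution factor = 200.0/17.25 = 11.59, so [stock] = 0.1401 x 11.59 = 1.62 M.

1.62 M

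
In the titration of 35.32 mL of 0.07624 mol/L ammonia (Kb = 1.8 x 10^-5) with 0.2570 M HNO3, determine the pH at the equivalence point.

5.24

n(NH3) = 0.07624 x 0.03532 = 0.002693 mol; V(HNO3) at equivalence = 0.002693/0.2570 = 0.01048 L.
At equivalence the base is fully converted to NH4+; total volume = 0.04580 L, so [NH4+] = 0.002693/0.04580 = 0.05880 M.
Ka(NH4+) = Kw/Kb = 1.0e-14 / 1.8 x 10^-5 = 5.56e-10.
[H^+] = sqrt(Ka x [NH4+]) = sqrt(5.56e-10 x 0.05880) = 5.72e-6 M.
pH = -log(5.72e-6) = 5.24.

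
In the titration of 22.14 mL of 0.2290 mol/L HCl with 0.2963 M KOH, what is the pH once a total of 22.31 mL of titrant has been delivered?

12.54

n(acid) = 0.2290 x 0.02214 = 0.005070 mol; n(KOH) added = 0.2963 x 0.02231 = 0.006610 mol.
Base is in excess by 0.006610 - 0.005070 = 0.001540 mol in a total volume of 0.04445 L.
[OH^-] = 0.001540/0.04445 = 0.03465 M, so pOH = 1.46 and pH = 14.00 - 1.46 = 12.54.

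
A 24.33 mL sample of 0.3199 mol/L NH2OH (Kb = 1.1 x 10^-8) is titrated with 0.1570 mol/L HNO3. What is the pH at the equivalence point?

n(NH2OH) = 0.3199 x 0.02433 = 0.007783 mol; V(HNO3) at equivalence = 0.007783/0.1570 = 0.04957 L.
At equivalence the base is fully converted to NH3OH+; total volume = 0.07390 L, so [NH3OH+] = 0.007783/0.07390 = 0.1053 M.
Ka(NH3OH+) = Kw/Kb = 1.0e-14 / 1.1 x 10^-8 = 9.09e-7.
[H^+] = sqrt(Ka x [NH3OH+]) = sqrt(9.09e-7 x 0.1053) = 0.000309 M.
pH = -log(0.000309) = 3.51.

3.51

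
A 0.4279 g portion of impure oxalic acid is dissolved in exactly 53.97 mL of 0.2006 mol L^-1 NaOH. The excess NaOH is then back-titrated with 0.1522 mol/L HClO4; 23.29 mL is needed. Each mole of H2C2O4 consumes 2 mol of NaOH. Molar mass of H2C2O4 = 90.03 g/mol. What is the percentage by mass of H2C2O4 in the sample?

Total n(NaOH) added = 0.2006 x 0.05397 = 0.01083 mol.
n(HClO4) used = 0.1522 x 0.02329 = 0.003545 mol, which equals the excess n(NaOH).
So n(NaOH) consumed by the sample = 0.01083 - 0.003545 = 0.007282 mol.
n(H2C2O4) = 0.007282 / 2 = 0.003641 mol.
mass H2C2O4 = 0.003641 x 90.03 = 0.3278 g, so %H2C2O4 = 0.3278/0.4279 x 100 = 76.6%.

76.6%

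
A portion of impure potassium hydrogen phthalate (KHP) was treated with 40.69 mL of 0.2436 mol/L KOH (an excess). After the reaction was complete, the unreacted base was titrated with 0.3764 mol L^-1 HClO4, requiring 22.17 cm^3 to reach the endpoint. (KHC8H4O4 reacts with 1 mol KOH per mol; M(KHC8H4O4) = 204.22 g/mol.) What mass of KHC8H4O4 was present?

0.320 g

Total n(KOH) added = 0.2436 x 0.04069 = 0.009912 mol.
n(HClO4) used = 0.3764 x 0.02217 = 0.008345 mol, which equals the excess n(KOH).
So n(KOH) consumed by the sample = 0.009912 - 0.008345 = 0.001567 mol.
n(KHC8H4O4) = 0.001567 / 1 = 0.001567 mol.
mass = 0.001567 mol x 204.22 g/mol = 0.320 g.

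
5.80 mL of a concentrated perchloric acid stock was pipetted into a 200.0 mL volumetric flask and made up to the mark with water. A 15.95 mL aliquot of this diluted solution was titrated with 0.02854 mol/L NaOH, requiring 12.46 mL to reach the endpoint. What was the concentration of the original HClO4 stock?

0.769 M

n(NaOH) = 0.02854 x 0.01246 = 0.0003556 mol.
n(HClO4) in the aliquot = 0.0003556 mol.
[diluted HClO4] = 0.0003556 / 0.01595 = 0.02230 M.
Dilution factor = 200.0/5.800 = 34.48, so [stock] = 0.02230 x 34.48 = 0.769 M.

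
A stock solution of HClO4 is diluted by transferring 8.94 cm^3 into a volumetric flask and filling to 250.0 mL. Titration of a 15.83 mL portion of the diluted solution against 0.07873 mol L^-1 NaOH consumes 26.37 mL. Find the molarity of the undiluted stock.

n(NaOH) = 0.07873 x 0.02637 = 0.002076 mol.
n(HClO4) in the aliquot = 0.002076 mol.
[diluted HClO4] = 0.002076 / 0.01583 = 0.1312 M.
Dilution factor = 250.0/8.940 = 27.96, so [stock] = 0.1312 x 27.96 = 3.67 M.

3.67 M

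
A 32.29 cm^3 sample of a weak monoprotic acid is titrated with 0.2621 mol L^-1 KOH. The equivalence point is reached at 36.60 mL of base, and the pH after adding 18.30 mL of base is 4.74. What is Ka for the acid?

1.8 x 10^-5

18.30 mL is half of the equivalence volume, so this is the half-equivalence point where [HA] = [A^-].
At half-equivalence pH = pKa, so pKa = 4.74.
Ka = 10^(-4.74) = 1.8 x 10^-5.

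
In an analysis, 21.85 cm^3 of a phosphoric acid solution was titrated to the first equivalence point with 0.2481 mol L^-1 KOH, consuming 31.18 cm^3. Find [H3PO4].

0.354 M

n(KOH) = 0.2481 x 0.03118 = 0.007736 mol.
At the first equivalence point, 1 mol OH^- react per mol H3PO4, so n(H3PO4) = 0.007736 / 1 = 0.007736 mol.
[H3PO4] = 0.007736 / 0.02185 L = 0.354 M.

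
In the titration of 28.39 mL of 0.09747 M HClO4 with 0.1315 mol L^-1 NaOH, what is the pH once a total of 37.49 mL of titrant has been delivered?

n(acid) = 0.09747 x 0.02839 = 0.002767 mol; n(NaOH) added = 0.1315 x 0.03749 = 0.004930 mol.
Base is in excess by 0.004930 - 0.002767 = 0.002163 mol in a total volume of 0.06588 L.
[OH^-] = 0.002163/0.06588 = 0.03283 M, so pOH = 1.48 and pH = 14.00 - 1.48 = 12.52.

12.52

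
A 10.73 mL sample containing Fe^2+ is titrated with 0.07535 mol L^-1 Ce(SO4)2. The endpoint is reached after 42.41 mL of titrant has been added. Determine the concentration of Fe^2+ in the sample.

n(Ce(SO4)2) = 0.07535 x 0.04241 = 0.003196 mol.
From the balanced equation, 1 mol Ce(SO4)2 reacts with 1 mol Fe^2+, so n(Fe^2+) = 0.003196 x 1/1 = 0.003196 mol.
[Fe^2+] = 0.003196 / 0.01073 L = 0.298 M.

0.298 M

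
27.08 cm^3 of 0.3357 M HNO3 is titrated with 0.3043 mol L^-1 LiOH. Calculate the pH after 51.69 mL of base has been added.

12.93

n(acid) = 0.3357 x 0.02708 = 0.009091 mol; n(LiOH) added = 0.3043 x 0.05169 = 0.01573 mol.
Base is in excess by 0.01573 - 0.009091 = 0.006639 mol in a total volume of 0.07877 L.
[OH^-] = 0.006639/0.07877 = 0.08428 M, so pOH = 1.07 and pH = 14.00 - 1.07 = 12.93.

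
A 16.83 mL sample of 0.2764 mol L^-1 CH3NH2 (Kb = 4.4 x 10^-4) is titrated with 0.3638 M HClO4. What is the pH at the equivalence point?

5.72

n(CH3NH2) = 0.2764 x 0.01683 = 0.004652 mol; V(HClO4) at equivalence = 0.004652/0.3638 = 0.01279 L.
At equivalence the base is fully converted to CH3NH3+; total volume = 0.02962 L, so [CH3NH3+] = 0.004652/0.02962 = 0.1571 M.
Ka(CH3NH3+) = Kw/Kb = 1.0e-14 / 4.4 x 10^-4 = 2.27e-11.
[H^+] = sqrt(Ka x [CH3NH3+]) = sqrt(2.27e-11 x 0.1571) = 1.89e-6 M.
pH = -log(1.89e-6) = 5.72.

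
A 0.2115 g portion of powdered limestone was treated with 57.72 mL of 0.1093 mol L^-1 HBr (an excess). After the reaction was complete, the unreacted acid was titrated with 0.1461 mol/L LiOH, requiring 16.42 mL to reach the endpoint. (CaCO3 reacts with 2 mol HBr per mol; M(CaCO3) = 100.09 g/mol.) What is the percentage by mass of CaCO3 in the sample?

Total n(HBr) added = 0.1093 x 0.05772 = 0.006309 mol.
n(LiOH) used = 0.1461 x 0.01642 = 0.002399 mol, which equals the excess n(HBr).
So n(HBr) consumed by the sample = 0.006309 - 0.002399 = 0.003910 mol.
n(CaCO3) = 0.003910 / 2 = 0.001955 mol.
mass CaCO3 = 0.001955 x 100.09 = 0.1957 g, so %CaCO3 = 0.1957/0.2115 x 100 = 92.5%.

92.5%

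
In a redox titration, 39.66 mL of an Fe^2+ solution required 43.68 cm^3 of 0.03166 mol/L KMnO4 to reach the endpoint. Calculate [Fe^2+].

0.174 M

n(KMnO4) = 0.03166 x 0.04368 = 0.001383 mol.
From the balanced equation, 1 mol KMnO4 reacts with 5 mol Fe^2+, so n(Fe^2+) = 0.001383 x 5/1 = 0.006915 mol.
[Fe^2+] = 0.006915 / 0.03966 L = 0.174 M.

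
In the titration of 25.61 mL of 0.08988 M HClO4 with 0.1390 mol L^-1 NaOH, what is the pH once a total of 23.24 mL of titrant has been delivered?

12.28

n(acid) = 0.08988 x 0.02561 = 0.002302 mol; n(NaOH) added = 0.1390 x 0.02324 = 0.003230 mol.
Base is in excess by 0.003230 - 0.002302 = 0.0009285 mol in a total volume of 0.04885 L.
[OH^-] = 0.0009285/0.04885 = 0.01901 M, so pOH = 1.72 and pH = 14.00 - 1.72 = 12.28.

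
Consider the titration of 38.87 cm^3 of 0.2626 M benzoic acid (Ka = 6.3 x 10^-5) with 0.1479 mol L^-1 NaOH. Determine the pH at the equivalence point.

8.59

n(C6H5COOH) = 0.2626 x 0.03887 = 0.01021 mol; V(NaOH) at equivalence = 0.01021/0.1479 = 0.06901 L.
At equivalence all the acid is converted to C6H5COO-; total volume = 0.03887 + 0.06901 = 0.1079 L, so [C6H5COO-] = 0.01021/0.1079 = 0.09461 M.
Kb = Kw/Ka = 1.0e-14 / 6.3 x 10^-5 = 1.59e-10.
[OH^-] = sqrt(Kb x [C6H5COO-]) = sqrt(1.59e-10 x 0.09461) = 3.88e-6 M.
pOH = 5.41, so pH = 14.00 - 5.41 = 8.59.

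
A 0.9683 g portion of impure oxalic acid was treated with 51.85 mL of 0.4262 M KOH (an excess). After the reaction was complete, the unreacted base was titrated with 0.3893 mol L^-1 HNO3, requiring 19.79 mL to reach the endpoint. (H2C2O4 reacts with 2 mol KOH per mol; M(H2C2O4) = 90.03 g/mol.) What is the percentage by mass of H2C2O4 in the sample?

66.9%

Total n(KOH) added = 0.4262 x 0.05185 = 0.02210 mol.
n(HNO3) used = 0.3893 x 0.01979 = 0.007704 mol, which equals the excess n(KOH).
So n(KOH) consumed by the sample = 0.02210 - 0.007704 = 0.01439 mol.
n(H2C2O4) = 0.01439 / 2 = 0.007197 mol.
mass H2C2O4 = 0.007197 x 90.03 = 0.6480 g, so %H2C2O4 = 0.6480/0.9683 x 100 = 66.9%.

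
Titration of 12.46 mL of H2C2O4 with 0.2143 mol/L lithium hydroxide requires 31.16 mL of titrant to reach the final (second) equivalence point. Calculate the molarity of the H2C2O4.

n(LiOH) = 0.2143 x 0.03116 = 0.006678 mol.
At the final (second) equivalence point, 2 mol OH^- react per mol H2C2O4, so n(H2C2O4) = 0.006678 / 2 = 0.003339 mol.
[H2C2O4] = 0.003339 / 0.01246 L = 0.268 M.

0.268 M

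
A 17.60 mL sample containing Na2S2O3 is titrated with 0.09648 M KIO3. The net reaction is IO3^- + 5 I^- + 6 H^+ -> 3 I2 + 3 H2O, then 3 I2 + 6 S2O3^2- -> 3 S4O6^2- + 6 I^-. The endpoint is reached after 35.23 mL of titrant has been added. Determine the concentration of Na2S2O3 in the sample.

n(KIO3) = 0.09648 x 0.03523 = 0.003399 mol.
From the balanced equation, 1 mol KIO3 reacts with 6 mol Na2S2O3, so n(Na2S2O3) = 0.003399 x 6/1 = 0.02039 mol.
[Na2S2O3] = 0.02039 / 0.01760 L = 1.16 M.

1.16 M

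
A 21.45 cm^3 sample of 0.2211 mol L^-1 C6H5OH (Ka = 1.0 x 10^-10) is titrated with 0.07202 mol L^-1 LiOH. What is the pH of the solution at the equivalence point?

n(C6H5OH) = 0.2211 x 0.02145 = 0.004743 mol; V(LiOH) at equivalence = 0.004743/0.07202 = 0.06585 L.
At equivalence all the acid is converted to C6H5O-; total volume = 0.02145 + 0.06585 = 0.08730 L, so [C6H5O-] = 0.004743/0.08730 = 0.05432 M.
Kb = Kw/Ka = 1.0e-14 / 1.0 x 10^-10 = 0.000100.
[OH^-] = sqrt(Kb x [C6H5O-]) = sqrt(0.000100 x 0.05432) = 0.00233 M.
pOH = 2.63, so pH = 14.00 - 2.63 = 11.37.

11.37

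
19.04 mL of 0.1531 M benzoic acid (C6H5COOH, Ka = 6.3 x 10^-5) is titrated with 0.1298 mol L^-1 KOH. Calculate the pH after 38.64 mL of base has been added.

12.56

n(acid) = 0.1531 x 0.01904 = 0.002915 mol; n(KOH) added = 0.1298 x 0.03864 = 0.005015 mol.
Base is in excess by 0.005015 - 0.002915 = 0.002100 mol in a total volume of 0.05768 L.
[OH^-] = 0.002100/0.05768 = 0.03642 M, so pOH = 1.44 and pH = 14.00 - 1.44 = 12.56.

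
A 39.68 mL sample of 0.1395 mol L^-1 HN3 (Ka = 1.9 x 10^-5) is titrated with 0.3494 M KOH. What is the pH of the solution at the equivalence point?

n(HN3) = 0.1395 x 0.03968 = 0.005535 mol; V(KOH) at equivalence = 0.005535/0.3494 = 0.01584 L.
At equivalence all the acid is converted to N3-; total volume = 0.03968 + 0.01584 = 0.05552 L, so [N3-] = 0.005535/0.05552 = 0.09970 M.
Kb = Kw/Ka = 1.0e-14 / 1.9 x 10^-5 = 5.26e-10.
[OH^-] = sqrt(Kb x [N3-]) = sqrt(5.26e-10 x 0.09970) = 7.24e-6 M.
pOH = 5.14, so pH = 14.00 - 5.14 = 8.86.

8.86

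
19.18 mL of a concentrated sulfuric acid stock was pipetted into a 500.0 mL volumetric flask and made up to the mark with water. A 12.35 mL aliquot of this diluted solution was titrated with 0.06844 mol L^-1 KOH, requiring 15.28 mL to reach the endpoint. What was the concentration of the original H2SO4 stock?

1.10 M

n(KOH) = 0.06844 x 0.01528 = 0.001046 mol.
n(H2SO4) in the aliquot = 0.001046 x 1/2 = 0.0005229 mol.
[diluted H2SO4] = 0.0005229 / 0.01235 = 0.04234 M.
Dilution factor = 500.0/19.18 = 26.07, so [stock] = 0.04234 x 26.07 = 1.10 M.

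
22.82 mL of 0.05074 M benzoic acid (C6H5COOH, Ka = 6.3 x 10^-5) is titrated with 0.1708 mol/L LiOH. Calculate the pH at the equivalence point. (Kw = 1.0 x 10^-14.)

8.40

n(C6H5COOH) = 0.05074 x 0.02282 = 0.001158 mol; V(LiOH) at equivalence = 0.001158/0.1708 = 0.006779 L.
At equivalence all the acid is converted to C6H5COO-; total volume = 0.02282 + 0.006779 = 0.02960 L, so [C6H5COO-] = 0.001158/0.02960 = 0.03912 M.
Kb = Kw/Ka = 1.0e-14 / 6.3 x 10^-5 = 1.59e-10.
[OH^-] = sqrt(Kb x [C6H5COO-]) = sqrt(1.59e-10 x 0.03912) = 2.49e-6 M.
pOH = 5.60, so pH = 14.00 - 5.60 = 8.40.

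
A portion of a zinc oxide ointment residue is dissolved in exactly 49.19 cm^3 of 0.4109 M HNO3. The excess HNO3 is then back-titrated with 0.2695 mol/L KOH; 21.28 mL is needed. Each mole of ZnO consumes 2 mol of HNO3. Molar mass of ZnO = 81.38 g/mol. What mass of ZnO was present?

0.589 g

Total n(HNO3) added = 0.4109 x 0.04919 = 0.02021 mol.
n(KOH) used = 0.2695 x 0.02128 = 0.005735 mol, which equals the excess n(HNO3).
So n(HNO3) consumed by the sample = 0.02021 - 0.005735 = 0.01448 mol.
n(ZnO) = 0.01448 / 2 = 0.007239 mol.
mass = 0.007239 mol x 81.38 g/mol = 0.589 g.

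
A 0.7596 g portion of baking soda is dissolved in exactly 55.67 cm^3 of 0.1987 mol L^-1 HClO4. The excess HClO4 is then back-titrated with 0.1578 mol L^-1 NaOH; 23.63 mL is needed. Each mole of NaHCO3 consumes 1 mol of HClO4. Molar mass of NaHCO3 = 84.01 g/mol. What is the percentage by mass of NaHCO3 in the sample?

Total n(HClO4) added = 0.1987 x 0.05567 = 0.01106 mol.
n(NaOH) used = 0.1578 x 0.02363 = 0.003729 mol, which equals the excess n(HClO4).
So n(HClO4) consumed by the sample = 0.01106 - 0.003729 = 0.007333 mol.
n(NaHCO3) = 0.007333 / 1 = 0.007333 mol.
mass NaHCO3 = 0.007333 x 84.01 = 0.6160 g, so %NaHCO3 = 0.6160/0.7596 x 100 = 81.1%.

81.1%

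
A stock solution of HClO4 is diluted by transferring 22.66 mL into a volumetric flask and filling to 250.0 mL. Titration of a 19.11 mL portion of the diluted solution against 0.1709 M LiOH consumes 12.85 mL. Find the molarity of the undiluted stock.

n(LiOH) = 0.1709 x 0.01285 = 0.002196 mol.
n(HClO4) in the aliquot = 0.002196 mol.
[diluted HClO4] = 0.002196 / 0.01911 = 0.1149 M.
Dilution factor = 250.0/22.66 = 11.03, so [stock] = 0.1149 x 11.03 = 1.27 M.

1.27 M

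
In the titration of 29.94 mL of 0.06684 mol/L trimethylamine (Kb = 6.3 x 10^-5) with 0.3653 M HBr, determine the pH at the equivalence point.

5.52

n((CH3)3N) = 0.06684 x 0.02994 = 0.002001 mol; V(HBr) at equivalence = 0.002001/0.3653 = 0.005478 L.
At equivalence the base is fully converted to (CH3)3NH+; total volume = 0.03542 L, so [(CH3)3NH+] = 0.002001/0.03542 = 0.05650 M.
Ka((CH3)3NH+) = Kw/Kb = 1.0e-14 / 6.3 x 10^-5 = 1.59e-10.
[H^+] = sqrt(Ka x [(CH3)3NH+]) = sqrt(1.59e-10 x 0.05650) = 2.99e-6 M.
pH = -log(2.99e-6) = 5.52.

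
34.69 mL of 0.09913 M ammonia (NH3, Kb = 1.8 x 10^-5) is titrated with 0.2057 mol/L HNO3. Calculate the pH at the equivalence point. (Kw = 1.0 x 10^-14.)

n(NH3) = 0.09913 x 0.03469 = 0.003439 mol; V(HNO3) at equivalence = 0.003439/0.2057 = 0.01672 L.
At equivalence the base is fully converted to NH4+; total volume = 0.05141 L, so [NH4+] = 0.003439/0.05141 = 0.06689 M.
Ka(NH4+) = Kw/Kb = 1.0e-14 / 1.8 x 10^-5 = 5.56e-10.
[H^+] = sqrt(Ka x [NH4+]) = sqrt(5.56e-10 x 0.06689) = 6.10e-6 M.
pH = -log(6.10e-6) = 5.21.

5.21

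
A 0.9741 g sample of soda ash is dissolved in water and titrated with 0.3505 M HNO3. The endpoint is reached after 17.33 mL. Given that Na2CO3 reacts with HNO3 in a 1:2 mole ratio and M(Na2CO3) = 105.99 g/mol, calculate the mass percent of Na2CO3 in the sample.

n(HNO3) = 0.3505 x 0.01733 = 0.006074 mol.
n(Na2CO3) = 0.006074 / 2 = 0.003037 mol.
mass of Na2CO3 = 0.003037 x 105.99 = 0.3219 g.
% purity = 0.3219 / 0.9741 x 100 = 33.0%.

33.0%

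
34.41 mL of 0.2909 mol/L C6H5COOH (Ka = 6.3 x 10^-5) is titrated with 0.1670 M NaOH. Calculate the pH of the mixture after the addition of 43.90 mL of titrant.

Initial n(C6H5COOH) = 0.2909 x 0.03441 = 0.01001 mol.
n(NaOH) added = 0.1670 x 0.04390 = 0.007331 mol, converting that many moles of C6H5COOH to C6H5COO-.
Remaining n(C6H5COOH) = 0.002679 mol; n(C6H5COO-) = 0.007331 mol.
By Henderson-Hasselbalch, pH = pKa + log([A^-]/[HA]) = 4.20 + log(0.007331/0.002679) = 4.20 + (+0.44) = 4.64.

4.64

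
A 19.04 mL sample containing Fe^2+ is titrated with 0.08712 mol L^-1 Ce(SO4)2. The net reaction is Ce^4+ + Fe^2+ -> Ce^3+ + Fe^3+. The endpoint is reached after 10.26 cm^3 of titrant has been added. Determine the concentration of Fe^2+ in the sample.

n(Ce(SO4)2) = 0.08712 x 0.01026 = 0.0008939 mol.
From the balanced equation, 1 mol Ce(SO4)2 reacts with 1 mol Fe^2+, so n(Fe^2+) = 0.0008939 x 1/1 = 0.0008939 mol.
[Fe^2+] = 0.0008939 / 0.01904 L = 0.0469 M.

0.0469 M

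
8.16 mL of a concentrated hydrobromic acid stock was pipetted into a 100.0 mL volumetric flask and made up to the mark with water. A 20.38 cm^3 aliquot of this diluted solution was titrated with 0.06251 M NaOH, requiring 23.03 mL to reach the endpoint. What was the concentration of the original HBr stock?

n(NaOH) = 0.06251 x 0.02303 = 0.001440 mol.
n(HBr) in the aliquot = 0.001440 mol.
[diluted HBr] = 0.001440 / 0.02038 = 0.07064 M.
Dilution factor = 100.0/8.160 = 12.25, so [stock] = 0.07064 x 12.25 = 0.866 M.

0.866 M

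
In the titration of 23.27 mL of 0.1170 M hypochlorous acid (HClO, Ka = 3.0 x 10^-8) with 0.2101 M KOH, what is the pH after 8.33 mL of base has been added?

7.78

Initial n(HClO) = 0.1170 x 0.02327 = 0.002723 mol.
n(KOH) added = 0.2101 x 0.008330 = 0.001750 mol, converting that many moles of HClO to ClO-.
Remaining n(HClO) = 0.0009725 mol; n(ClO-) = 0.001750 mol.
By Henderson-Hasselbalch, pH = pKa + log([A^-]/[HA]) = 7.52 + log(0.001750/0.0009725) = 7.52 + (+0.26) = 7.78.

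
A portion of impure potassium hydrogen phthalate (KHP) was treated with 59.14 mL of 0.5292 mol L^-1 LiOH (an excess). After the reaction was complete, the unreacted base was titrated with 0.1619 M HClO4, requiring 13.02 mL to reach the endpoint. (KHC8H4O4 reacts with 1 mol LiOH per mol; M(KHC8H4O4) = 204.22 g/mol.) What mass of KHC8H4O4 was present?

5.96 g

Total n(LiOH) added = 0.5292 x 0.05914 = 0.03130 mol.
n(HClO4) used = 0.1619 x 0.01302 = 0.002108 mol, which equals the excess n(LiOH).
So n(LiOH) consumed by the sample = 0.03130 - 0.002108 = 0.02919 mol.
n(KHC8H4O4) = 0.02919 / 1 = 0.02919 mol.
mass = 0.02919 mol x 204.22 g/mol = 5.96 g.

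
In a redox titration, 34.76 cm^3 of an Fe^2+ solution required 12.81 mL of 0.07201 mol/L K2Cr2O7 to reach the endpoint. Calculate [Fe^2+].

n(K2Cr2O7) = 0.07201 x 0.01281 = 0.0009224 mol.
From the balanced equation, 1 mol K2Cr2O7 reacts with 6 mol Fe^2+, so n(Fe^2+) = 0.0009224 x 6/1 = 0.005535 mol.
[Fe^2+] = 0.005535 / 0.03476 L = 0.159 M.

0.159 M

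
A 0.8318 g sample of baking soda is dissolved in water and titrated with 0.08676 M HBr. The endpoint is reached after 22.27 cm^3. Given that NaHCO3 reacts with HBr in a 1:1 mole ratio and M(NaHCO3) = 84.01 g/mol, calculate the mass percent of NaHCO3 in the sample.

n(HBr) = 0.08676 x 0.02227 = 0.001932 mol.
n(NaHCO3) = 0.001932 / 1 = 0.001932 mol.
mass of NaHCO3 = 0.001932 x 84.01 = 0.1623 g.
% purity = 0.1623 / 0.8318 x 100 = 19.5%.

19.5%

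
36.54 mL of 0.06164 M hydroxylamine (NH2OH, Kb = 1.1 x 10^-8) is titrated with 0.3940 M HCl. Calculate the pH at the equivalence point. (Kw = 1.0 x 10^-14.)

n(NH2OH) = 0.06164 x 0.03654 = 0.002252 mol; V(HCl) at equivalence = 0.002252/0.3940 = 0.005717 L.
At equivalence the base is fully converted to NH3OH+; total volume = 0.04226 L, so [NH3OH+] = 0.002252/0.04226 = 0.05330 M.
Ka(NH3OH+) = Kw/Kb = 1.0e-14 / 1.1 x 10^-8 = 9.09e-7.
[H^+] = sqrt(Ka x [NH3OH+]) = sqrt(9.09e-7 x 0.05330) = 0.000220 M.
pH = -log(0.000220) = 3.66.

3.66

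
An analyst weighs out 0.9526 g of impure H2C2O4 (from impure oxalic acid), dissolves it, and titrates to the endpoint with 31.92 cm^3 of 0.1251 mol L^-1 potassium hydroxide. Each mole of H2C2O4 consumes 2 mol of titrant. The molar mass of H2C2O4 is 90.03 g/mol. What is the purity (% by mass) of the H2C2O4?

n(KOH) = 0.1251 x 0.03192 = 0.003993 mol.
n(H2C2O4) = 0.003993 / 2 = 0.001997 mol.
mass of H2C2O4 = 0.001997 x 90.03 = 0.1798 g.
% purity = 0.1798 / 0.9526 x 100 = 18.9%.

18.9%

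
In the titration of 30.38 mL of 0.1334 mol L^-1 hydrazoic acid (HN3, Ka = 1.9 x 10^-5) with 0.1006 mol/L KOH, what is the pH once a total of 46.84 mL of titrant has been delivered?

n(acid) = 0.1334 x 0.03038 = 0.004053 mol; n(KOH) added = 0.1006 x 0.04684 = 0.004712 mol.
Base is in excess by 0.004712 - 0.004053 = 0.0006594 mol in a total volume of 0.07722 L.
[OH^-] = 0.0006594/0.07722 = 0.008539 M, so pOH = 2.07 and pH = 14.00 - 2.07 = 11.93.

11.93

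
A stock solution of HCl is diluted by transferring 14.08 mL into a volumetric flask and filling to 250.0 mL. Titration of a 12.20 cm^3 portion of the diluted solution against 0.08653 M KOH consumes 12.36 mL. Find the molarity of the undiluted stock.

1.56 M

n(KOH) = 0.08653 x 0.01236 = 0.001070 mol.
n(HCl) in the aliquot = 0.001070 mol.
[diluted HCl] = 0.001070 / 0.01220 = 0.08766 M.
Dilution factor = 250.0/14.08 = 17.76, so [stock] = 0.08766 x 17.76 = 1.56 M.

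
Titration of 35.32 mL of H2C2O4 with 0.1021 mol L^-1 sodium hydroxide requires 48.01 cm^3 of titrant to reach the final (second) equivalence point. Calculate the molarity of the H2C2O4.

n(NaOH) = 0.1021 x 0.04801 = 0.004902 mol.
At the final (second) equivalence point, 2 mol OH^- react per mol H2C2O4, so n(H2C2O4) = 0.004902 / 2 = 0.002451 mol.
[H2C2O4] = 0.002451 / 0.03532 L = 0.0694 M.

0.0694 M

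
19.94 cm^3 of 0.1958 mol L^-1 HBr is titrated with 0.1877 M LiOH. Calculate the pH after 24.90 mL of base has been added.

12.23

n(acid) = 0.1958 x 0.01994 = 0.003904 mol; n(LiOH) added = 0.1877 x 0.02490 = 0.004674 mol.
Base is in excess by 0.004674 - 0.003904 = 0.0007695 mol in a total volume of 0.04484 L.
[OH^-] = 0.0007695/0.04484 = 0.01716 M, so pOH = 1.77 and pH = 14.00 - 1.77 = 12.23.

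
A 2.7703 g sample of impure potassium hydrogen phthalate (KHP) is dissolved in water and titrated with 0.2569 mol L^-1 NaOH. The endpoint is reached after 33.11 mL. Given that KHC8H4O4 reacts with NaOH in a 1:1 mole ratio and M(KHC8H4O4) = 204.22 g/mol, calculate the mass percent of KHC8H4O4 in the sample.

62.7%

n(NaOH) = 0.2569 x 0.03311 = 0.008506 mol.
n(KHC8H4O4) = 0.008506 / 1 = 0.008506 mol.
mass of KHC8H4O4 = 0.008506 x 204.22 = 1.737 g.
% purity = 1.737 / 2.7703 x 100 = 62.7%.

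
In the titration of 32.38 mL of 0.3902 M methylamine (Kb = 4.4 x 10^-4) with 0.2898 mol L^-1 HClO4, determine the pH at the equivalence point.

5.71

n(CH3NH2) = 0.3902 x 0.03238 = 0.01263 mol; V(HClO4) at equivalence = 0.01263/0.2898 = 0.04360 L.
At equivalence the base is fully converted to CH3NH3+; total volume = 0.07598 L, so [CH3NH3+] = 0.01263/0.07598 = 0.1663 M.
Ka(CH3NH3+) = Kw/Kb = 1.0e-14 / 4.4 x 10^-4 = 2.27e-11.
[H^+] = sqrt(Ka x [CH3NH3+]) = sqrt(2.27e-11 x 0.1663) = 1.94e-6 M.
pH = -log(1.94e-6) = 5.71.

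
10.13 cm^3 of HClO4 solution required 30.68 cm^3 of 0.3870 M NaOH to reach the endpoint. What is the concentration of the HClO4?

1.17 M

n(NaOH) delivered = 0.3870 x 0.03068 = 0.01187 mol.
For a 1:1 reaction, n(HClO4) = 0.01187 mol.
[HClO4] = 0.01187 mol / 0.01013 L = 1.17 M.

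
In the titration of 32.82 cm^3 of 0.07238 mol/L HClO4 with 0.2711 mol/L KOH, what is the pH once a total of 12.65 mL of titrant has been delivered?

n(acid) = 0.07238 x 0.03282 = 0.002376 mol; n(KOH) added = 0.2711 x 0.01265 = 0.003429 mol.
Base is in excess by 0.003429 - 0.002376 = 0.001054 mol in a total volume of 0.04547 L.
[OH^-] = 0.001054/0.04547 = 0.02318 M, so pOH = 1.63 and pH = 14.00 - 1.63 = 12.37.

12.37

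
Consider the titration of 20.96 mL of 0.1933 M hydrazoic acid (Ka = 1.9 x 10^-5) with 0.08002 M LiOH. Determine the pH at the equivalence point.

n(HN3) = 0.1933 x 0.02096 = 0.004052 mol; V(LiOH) at equivalence = 0.004052/0.08002 = 0.05063 L.
At equivalence all the acid is converted to N3-; total volume = 0.02096 + 0.05063 = 0.07159 L, so [N3-] = 0.004052/0.07159 = 0.05659 M.
Kb = Kw/Ka = 1.0e-14 / 1.9 x 10^-5 = 5.26e-10.
[OH^-] = sqrt(Kb x [N3-]) = sqrt(5.26e-10 x 0.05659) = 5.46e-6 M.
pOH = 5.26, so pH = 14.00 - 5.26 = 8.74.

8.74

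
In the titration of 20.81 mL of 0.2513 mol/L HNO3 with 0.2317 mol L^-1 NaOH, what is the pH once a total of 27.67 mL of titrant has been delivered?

n(acid) = 0.2513 x 0.02081 = 0.005230 mol; n(NaOH) added = 0.2317 x 0.02767 = 0.006411 mol.
Base is in excess by 0.006411 - 0.005230 = 0.001182 mol in a total volume of 0.04848 L.
[OH^-] = 0.001182/0.04848 = 0.02437 M, so pOH = 1.61 and pH = 14.00 - 1.61 = 12.39.

12.39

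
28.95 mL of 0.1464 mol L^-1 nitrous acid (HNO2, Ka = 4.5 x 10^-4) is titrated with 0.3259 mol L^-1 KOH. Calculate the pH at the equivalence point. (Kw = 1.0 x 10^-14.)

8.18

n(HNO2) = 0.1464 x 0.02895 = 0.004238 mol; V(KOH) at equivalence = 0.004238/0.3259 = 0.01300 L.
At equivalence all the acid is converted to NO2-; total volume = 0.02895 + 0.01300 = 0.04195 L, so [NO2-] = 0.004238/0.04195 = 0.1010 M.
Kb = Kw/Ka = 1.0e-14 / 4.5 x 10^-4 = 2.22e-11.
[OH^-] = sqrt(Kb x [NO2-]) = sqrt(2.22e-11 x 0.1010) = 1.50e-6 M.
pOH = 5.82, so pH = 14.00 - 5.82 = 8.18.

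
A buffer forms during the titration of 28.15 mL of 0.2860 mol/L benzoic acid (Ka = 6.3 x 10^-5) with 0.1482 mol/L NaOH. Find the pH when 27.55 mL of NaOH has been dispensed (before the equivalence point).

4.21

Initial n(C6H5COOH) = 0.2860 x 0.02815 = 0.008051 mol.
n(NaOH) added = 0.1482 x 0.02755 = 0.004083 mol, converting that many moles of C6H5COOH to C6H5COO-.
Remaining n(C6H5COOH) = 0.003968 mol; n(C6H5COO-) = 0.004083 mol.
By Henderson-Hasselbalch, pH = pKa + log([A^-]/[HA]) = 4.20 + log(0.004083/0.003968) = 4.20 + (+0.01) = 4.21.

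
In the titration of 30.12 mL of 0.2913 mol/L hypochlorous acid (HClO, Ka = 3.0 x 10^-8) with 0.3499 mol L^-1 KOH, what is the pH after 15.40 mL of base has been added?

Initial n(HClO) = 0.2913 x 0.03012 = 0.008774 mol.
n(KOH) added = 0.3499 x 0.01540 = 0.005388 mol, converting that many moles of HClO to ClO-.
Remaining n(HClO) = 0.003385 mol; n(ClO-) = 0.005388 mol.
By Henderson-Hasselbalch, pH = pKa + log([A^-]/[HA]) = 7.52 + log(0.005388/0.003385) = 7.52 + (+0.20) = 7.72.

7.72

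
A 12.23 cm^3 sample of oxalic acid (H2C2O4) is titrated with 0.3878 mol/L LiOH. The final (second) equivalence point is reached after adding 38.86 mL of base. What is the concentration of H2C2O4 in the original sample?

0.616 M

n(LiOH) = 0.3878 x 0.03886 = 0.01507 mol.
At the final (second) equivalence point, 2 mol OH^- react per mol H2C2O4, so n(H2C2O4) = 0.01507 / 2 = 0.007535 mol.
[H2C2O4] = 0.007535 / 0.01223 L = 0.616 M.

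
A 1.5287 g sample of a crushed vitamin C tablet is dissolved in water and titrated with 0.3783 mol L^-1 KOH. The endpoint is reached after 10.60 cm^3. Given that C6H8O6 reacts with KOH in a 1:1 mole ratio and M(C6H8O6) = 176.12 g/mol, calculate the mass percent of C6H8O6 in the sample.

46.2%

n(KOH) = 0.3783 x 0.01060 = 0.004010 mol.
n(C6H8O6) = 0.004010 / 1 = 0.004010 mol.
mass of C6H8O6 = 0.004010 x 176.12 = 0.7062 g.
% purity = 0.7062 / 1.5287 x 100 = 46.2%.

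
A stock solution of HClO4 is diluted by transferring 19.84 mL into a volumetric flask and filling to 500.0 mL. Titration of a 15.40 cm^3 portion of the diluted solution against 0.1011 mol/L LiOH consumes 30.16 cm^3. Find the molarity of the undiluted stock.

n(LiOH) = 0.1011 x 0.03016 = 0.003049 mol.
n(HClO4) in the aliquot = 0.003049 mol.
[diluted HClO4] = 0.003049 / 0.01540 = 0.1980 M.
Dilution factor = 500.0/19.84 = 25.20, so [stock] = 0.1980 x 25.20 = 4.99 M.

4.99 M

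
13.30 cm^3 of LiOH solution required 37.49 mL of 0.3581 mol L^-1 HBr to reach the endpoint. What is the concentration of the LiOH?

1.01 M

n(HBr) delivered = 0.3581 x 0.03749 = 0.01343 mol.
For a 1:1 reaction, n(LiOH) = 0.01343 mol.
[LiOH] = 0.01343 mol / 0.01330 L = 1.01 M.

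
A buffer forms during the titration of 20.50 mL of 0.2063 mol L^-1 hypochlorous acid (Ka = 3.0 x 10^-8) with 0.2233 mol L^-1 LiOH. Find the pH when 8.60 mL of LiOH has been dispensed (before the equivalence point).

7.44

Initial n(HClO) = 0.2063 x 0.02050 = 0.004229 mol.
n(LiOH) added = 0.2233 x 0.008600 = 0.001920 mol, converting that many moles of HClO to ClO-.
Remaining n(HClO) = 0.002309 mol; n(ClO-) = 0.001920 mol.
By Henderson-Hasselbalch, pH = pKa + log([A^-]/[HA]) = 7.52 + log(0.001920/0.002309) = 7.52 + (-0.08) = 7.44.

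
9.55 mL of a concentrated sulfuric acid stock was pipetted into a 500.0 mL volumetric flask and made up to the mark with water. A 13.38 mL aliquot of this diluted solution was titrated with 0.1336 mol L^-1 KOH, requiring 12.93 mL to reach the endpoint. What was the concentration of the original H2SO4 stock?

n(KOH) = 0.1336 x 0.01293 = 0.001727 mol.
n(H2SO4) in the aliquot = 0.001727 x 1/2 = 0.0008637 mol.
[diluted H2SO4] = 0.0008637 / 0.01338 = 0.06455 M.
Dilution factor = 500.0/9.550 = 52.36, so [stock] = 0.06455 x 52.36 = 3.38 M.

3.38 M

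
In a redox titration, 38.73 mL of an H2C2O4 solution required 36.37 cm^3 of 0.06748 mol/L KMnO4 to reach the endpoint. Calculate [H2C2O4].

n(KMnO4) = 0.06748 x 0.03637 = 0.002454 mol.
From the balanced equation, 2 mol KMnO4 reacts with 5 mol H2C2O4, so n(H2C2O4) = 0.002454 x 5/2 = 0.006136 mol.
[H2C2O4] = 0.006136 / 0.03873 L = 0.158 M.

0.158 M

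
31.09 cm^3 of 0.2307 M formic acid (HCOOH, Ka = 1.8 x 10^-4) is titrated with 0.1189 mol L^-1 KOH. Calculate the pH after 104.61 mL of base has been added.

12.59

n(acid) = 0.2307 x 0.03109 = 0.007172 mol; n(KOH) added = 0.1189 x 0.1046 = 0.01244 mol.
Base is in excess by 0.01244 - 0.007172 = 0.005266 mol in a total volume of 0.1357 L.
[OH^-] = 0.005266/0.1357 = 0.03880 M, so pOH = 1.41 and pH = 14.00 - 1.41 = 12.59.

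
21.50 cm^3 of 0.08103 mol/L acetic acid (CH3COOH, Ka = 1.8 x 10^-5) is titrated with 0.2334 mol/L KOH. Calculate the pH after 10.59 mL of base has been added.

n(acid) = 0.08103 x 0.02150 = 0.001742 mol; n(KOH) added = 0.2334 x 0.01059 = 0.002472 mol.
Base is in excess by 0.002472 - 0.001742 = 0.0007296 mol in a total volume of 0.03209 L.
[OH^-] = 0.0007296/0.03209 = 0.02273 M, so pOH = 1.64 and pH = 14.00 - 1.64 = 12.36.

12.36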